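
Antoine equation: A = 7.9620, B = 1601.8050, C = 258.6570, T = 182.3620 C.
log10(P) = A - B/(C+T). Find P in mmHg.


C+T = 441.0190
B/(C+T) = 3.6321
log10(P) = 7.9620 - 3.6321 = 4.3299
P = 10^4.3299 = 21376.9430 mmHg

21376.9430 mmHg


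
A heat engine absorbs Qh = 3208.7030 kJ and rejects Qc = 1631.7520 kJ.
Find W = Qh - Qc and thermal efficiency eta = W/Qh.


W = 3208.7030 - 1631.7520 = 1576.9510 kJ
eta = 1576.9510 / 3208.7030 = 0.4915 = 49.1461%

W = 1576.9510 kJ, eta = 49.1461%


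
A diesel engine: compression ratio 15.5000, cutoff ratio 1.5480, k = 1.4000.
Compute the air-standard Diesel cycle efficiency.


r^(k-1) = 2.9932
rc^k = 1.8437
eta = 0.6326 = 63.2614%

63.2614%


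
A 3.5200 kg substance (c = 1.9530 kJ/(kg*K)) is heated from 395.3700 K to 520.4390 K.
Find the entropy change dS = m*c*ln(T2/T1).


T2/T1 = 1.3163
ln(T2/T1) = 0.2749
dS = 3.5200 * 1.9530 * 0.2749 = 1.8895 kJ/K

1.8895 kJ/K


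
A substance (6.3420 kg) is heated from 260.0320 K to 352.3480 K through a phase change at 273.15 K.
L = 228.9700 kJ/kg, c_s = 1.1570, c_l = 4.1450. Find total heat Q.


Q1 (sensible, solid) = 6.3420 * 1.1570 * 13.1180 = 96.2559 kJ
Q2 (latent) = 6.3420 * 228.9700 = 1452.1277 kJ
Q3 (sensible, liquid) = 6.3420 * 4.1450 * 79.1980 = 2081.9246 kJ
Q_total = 3630.3082 kJ

3630.3082 kJ


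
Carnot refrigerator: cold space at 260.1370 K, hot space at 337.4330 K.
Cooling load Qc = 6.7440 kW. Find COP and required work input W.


COP = 260.1370 / 77.2960 = 3.3655
W = 6.7440 / 3.3655 = 2.0039 kW

COP = 3.3655, W = 2.0039 kW


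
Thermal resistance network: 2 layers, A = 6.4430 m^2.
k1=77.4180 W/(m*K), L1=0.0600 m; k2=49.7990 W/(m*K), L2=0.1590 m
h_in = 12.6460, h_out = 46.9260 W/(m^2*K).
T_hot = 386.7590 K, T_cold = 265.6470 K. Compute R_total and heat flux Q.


R_conv_in = 1/(12.6460*6.4430) = 0.0123
R_1 = 0.0600/(77.4180*6.4430) = 0.0001
R_2 = 0.1590/(49.7990*6.4430) = 0.0005
R_conv_out = 1/(46.9260*6.4430) = 0.0033
R_total = 0.0162 K/W
Q = 121.1120 / 0.0162 = 7477.6409 W

R_total = 0.0162 K/W, Q = 7477.6409 W


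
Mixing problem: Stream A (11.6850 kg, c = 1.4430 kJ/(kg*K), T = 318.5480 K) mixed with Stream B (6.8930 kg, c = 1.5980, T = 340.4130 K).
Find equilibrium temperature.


num = 9120.8367
den = 27.8765
Tf = 327.1877 K

327.1877 K


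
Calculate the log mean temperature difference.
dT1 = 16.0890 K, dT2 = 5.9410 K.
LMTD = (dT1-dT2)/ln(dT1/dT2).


dT1/dT2 = 2.7081
ln(dT1/dT2) = 0.9963
LMTD = 10.1480 / 0.9963 = 10.1861 K

10.1861 K


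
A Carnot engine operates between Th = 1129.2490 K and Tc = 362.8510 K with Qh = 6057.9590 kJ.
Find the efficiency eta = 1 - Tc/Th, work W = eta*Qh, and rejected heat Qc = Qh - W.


eta = 1 - 362.8510/1129.2490 = 0.6787
W = 0.6787 * 6057.9590 = 4111.4118 kJ
Qc = 6057.9590 - 4111.4118 = 1946.5472 kJ

eta = 67.8679%, W = 4111.4118 kJ, Qc = 1946.5472 kJ


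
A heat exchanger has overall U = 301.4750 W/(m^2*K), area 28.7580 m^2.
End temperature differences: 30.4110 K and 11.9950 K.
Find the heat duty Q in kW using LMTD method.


LMTD = 19.7955 K
Q = 301.4750 * 28.7580 * 19.7955 = 171623.0061 W = 171.6230 kW

171.6230 kW


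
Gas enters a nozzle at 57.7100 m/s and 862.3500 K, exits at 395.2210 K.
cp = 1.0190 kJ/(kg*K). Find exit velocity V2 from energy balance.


dT = 467.1290 K
2*cp*1000*dT = 952008.9020
V1^2 = 3330.4441
V2 = sqrt(955339.3461) = 977.4146 m/s

977.4146 m/s


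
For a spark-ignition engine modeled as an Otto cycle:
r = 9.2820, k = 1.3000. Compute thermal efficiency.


r^(k-1) = 1.9512
eta = 1 - 1/1.9512 = 0.4875 = 48.7484%

48.7484%


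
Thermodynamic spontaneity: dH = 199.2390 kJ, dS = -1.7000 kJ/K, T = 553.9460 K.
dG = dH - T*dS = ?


T*dS = 553.9460 * -1.7000 = -941.7082 kJ
dG = 199.2390 + 941.7082 = 1140.9472 kJ (non-spontaneous)

dG = 1140.9472 kJ, non-spontaneous


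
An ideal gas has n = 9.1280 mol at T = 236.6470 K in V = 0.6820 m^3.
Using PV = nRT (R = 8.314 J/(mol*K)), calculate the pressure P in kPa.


P = nRT/V = 9.1280 * 8.314 * 236.6470 / 0.6820
= 17959.1863 / 0.6820 = 26333.1177 Pa = 26.3331 kPa

26.3331 kPa


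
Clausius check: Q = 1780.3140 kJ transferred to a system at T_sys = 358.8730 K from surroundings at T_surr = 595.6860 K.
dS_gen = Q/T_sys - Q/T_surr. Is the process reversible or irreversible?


dS_sys = 1780.3140/358.8730 = 4.9608 kJ/K
dS_surr = -1780.3140/595.6860 = -2.9887 kJ/K
dS_gen = 4.9608 - 2.9887 = 1.9722 kJ/K (irreversible)

dS_gen = 1.9722 kJ/K, irreversible


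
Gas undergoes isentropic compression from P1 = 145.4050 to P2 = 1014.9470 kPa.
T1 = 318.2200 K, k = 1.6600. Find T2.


(k-1)/k = 0.3976
(P2/P1)^exp = 2.1653
T2 = 318.2200 * 2.1653 = 689.0324 K

689.0324 K


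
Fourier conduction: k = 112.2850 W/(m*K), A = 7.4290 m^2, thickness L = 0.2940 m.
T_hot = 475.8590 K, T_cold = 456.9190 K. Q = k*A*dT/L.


dT = 18.9400 K
Q = 112.2850 * 7.4290 * 18.9400 / 0.2940 = 53738.4018 W

53738.4018 W


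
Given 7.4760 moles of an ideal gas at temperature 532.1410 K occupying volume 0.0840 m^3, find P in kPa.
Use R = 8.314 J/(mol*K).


P = nRT/V = 7.4760 * 8.314 * 532.1410 / 0.0840
= 33075.4708 / 0.0840 = 393755.6044 Pa = 393.7556 kPa

393.7556 kPa


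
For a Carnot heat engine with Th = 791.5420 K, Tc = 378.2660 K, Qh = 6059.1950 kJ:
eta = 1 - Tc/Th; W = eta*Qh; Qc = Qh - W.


eta = 1 - 378.2660/791.5420 = 0.5221
W = 0.5221 * 6059.1950 = 3163.5970 kJ
Qc = 6059.1950 - 3163.5970 = 2895.5980 kJ

eta = 52.2115%, W = 3163.5970 kJ, Qc = 2895.5980 kJ


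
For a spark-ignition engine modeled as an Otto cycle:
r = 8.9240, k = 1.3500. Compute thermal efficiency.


r^(k-1) = 2.1513
eta = 1 - 1/2.1513 = 0.5352 = 53.5159%

53.5159%


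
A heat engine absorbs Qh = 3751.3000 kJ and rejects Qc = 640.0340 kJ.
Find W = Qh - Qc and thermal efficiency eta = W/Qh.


W = 3751.3000 - 640.0340 = 3111.2660 kJ
eta = 3111.2660 / 3751.3000 = 0.8294 = 82.9383%

W = 3111.2660 kJ, eta = 82.9383%


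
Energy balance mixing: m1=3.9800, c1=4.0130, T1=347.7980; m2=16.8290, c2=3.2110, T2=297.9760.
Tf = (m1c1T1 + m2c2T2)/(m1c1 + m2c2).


num = 21656.9422
den = 70.0097
Tf = 309.3422 K

309.3422 K


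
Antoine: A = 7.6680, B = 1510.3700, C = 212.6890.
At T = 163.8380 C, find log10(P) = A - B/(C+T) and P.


C+T = 376.5270
B/(C+T) = 4.0113
log10(P) = 7.6680 - 4.0113 = 3.6567
P = 10^3.6567 = 4536.0806 mmHg

4536.0806 mmHg


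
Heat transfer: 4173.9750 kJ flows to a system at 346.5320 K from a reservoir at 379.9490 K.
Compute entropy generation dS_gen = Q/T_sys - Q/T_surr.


dS_sys = 4173.9750/346.5320 = 12.0450 kJ/K
dS_surr = -4173.9750/379.9490 = -10.9856 kJ/K
dS_gen = 12.0450 - 10.9856 = 1.0594 kJ/K (irreversible)

dS_gen = 1.0594 kJ/K, irreversible


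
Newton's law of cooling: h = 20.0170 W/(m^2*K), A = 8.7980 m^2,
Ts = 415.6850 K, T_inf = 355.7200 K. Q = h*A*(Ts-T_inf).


dT = 59.9650 K
Q = 20.0170 * 8.7980 * 59.9650 = 10560.4101 W

10560.4101 W


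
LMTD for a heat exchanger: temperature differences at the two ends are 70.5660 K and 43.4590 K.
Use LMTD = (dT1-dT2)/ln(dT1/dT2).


dT1/dT2 = 1.6237
ln(dT1/dT2) = 0.4847
LMTD = 27.1070 / 0.4847 = 55.9218 K

55.9218 K


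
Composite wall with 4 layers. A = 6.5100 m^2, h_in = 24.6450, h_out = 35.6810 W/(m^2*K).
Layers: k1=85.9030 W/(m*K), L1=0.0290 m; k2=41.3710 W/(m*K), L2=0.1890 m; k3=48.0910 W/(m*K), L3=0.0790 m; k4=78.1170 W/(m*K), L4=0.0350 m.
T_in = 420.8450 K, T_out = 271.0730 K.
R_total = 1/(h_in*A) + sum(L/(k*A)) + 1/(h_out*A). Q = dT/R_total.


R_conv_in = 1/(24.6450*6.5100) = 0.0062
R_1 = 0.0290/(85.9030*6.5100) = 5.1857e-05
R_2 = 0.1890/(41.3710*6.5100) = 0.0007
R_3 = 0.0790/(48.0910*6.5100) = 0.0003
R_4 = 0.0350/(78.1170*6.5100) = 6.8824e-05
R_conv_out = 1/(35.6810*6.5100) = 0.0043
R_total = 0.0116 K/W
Q = 149.7720 / 0.0116 = 12897.1912 W

R_total = 0.0116 K/W, Q = 12897.1912 W


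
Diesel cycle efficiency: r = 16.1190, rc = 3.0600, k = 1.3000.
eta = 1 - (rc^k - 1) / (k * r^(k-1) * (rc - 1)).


r^(k-1) = 2.3025
rc^k = 4.2799
eta = 0.4681 = 46.8070%

46.8070%


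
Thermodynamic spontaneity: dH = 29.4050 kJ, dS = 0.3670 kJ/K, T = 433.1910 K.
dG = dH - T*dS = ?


T*dS = 433.1910 * 0.3670 = 158.9811 kJ
dG = 29.4050 - 158.9811 = -129.5761 kJ (spontaneous)

dG = -129.5761 kJ, spontaneous


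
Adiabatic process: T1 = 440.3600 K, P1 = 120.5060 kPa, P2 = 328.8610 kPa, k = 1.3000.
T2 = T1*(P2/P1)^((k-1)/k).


(k-1)/k = 0.2308
(P2/P1)^exp = 1.2607
T2 = 440.3600 * 1.2607 = 555.1676 K

555.1676 K


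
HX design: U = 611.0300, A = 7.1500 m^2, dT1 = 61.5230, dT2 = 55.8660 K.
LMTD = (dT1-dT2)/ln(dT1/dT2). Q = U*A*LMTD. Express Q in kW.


LMTD = 58.6490 K
Q = 611.0300 * 7.1500 * 58.6490 = 256229.6935 W = 256.2297 kW

256.2297 kW


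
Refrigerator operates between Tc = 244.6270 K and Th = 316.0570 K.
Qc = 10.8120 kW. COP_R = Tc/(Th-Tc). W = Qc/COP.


COP = 244.6270 / 71.4300 = 3.4247
W = 10.8120 / 3.4247 = 3.1571 kW

COP = 3.4247, W = 3.1571 kW


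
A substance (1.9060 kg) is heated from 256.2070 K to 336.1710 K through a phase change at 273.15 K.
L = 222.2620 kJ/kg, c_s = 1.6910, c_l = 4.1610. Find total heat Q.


Q1 (sensible, solid) = 1.9060 * 1.6910 * 16.9430 = 54.6081 kJ
Q2 (latent) = 1.9060 * 222.2620 = 423.6314 kJ
Q3 (sensible, liquid) = 1.9060 * 4.1610 * 63.0210 = 499.8111 kJ
Q_total = 978.0505 kJ

978.0505 kJ


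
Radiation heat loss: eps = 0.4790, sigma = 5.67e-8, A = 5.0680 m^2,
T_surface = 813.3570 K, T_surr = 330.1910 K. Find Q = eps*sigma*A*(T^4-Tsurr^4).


T^4 = 4.3765e+11
Tsurr^4 = 1.1887e+10
Q = 0.4790 * 5.67e-8 * 5.0680 * 4.2576e+11 = 58603.1898 W

58603.1898 W


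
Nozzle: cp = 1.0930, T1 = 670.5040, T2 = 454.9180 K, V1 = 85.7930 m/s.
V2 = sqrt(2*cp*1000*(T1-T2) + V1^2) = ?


dT = 215.5860 K
2*cp*1000*dT = 471270.9960
V1^2 = 7360.4388
V2 = sqrt(478631.4348) = 691.8319 m/s

691.8319 m/s


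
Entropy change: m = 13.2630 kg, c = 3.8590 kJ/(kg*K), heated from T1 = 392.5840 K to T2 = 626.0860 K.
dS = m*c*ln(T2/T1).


T2/T1 = 1.5948
ln(T2/T1) = 0.4667
dS = 13.2630 * 3.8590 * 0.4667 = 23.8885 kJ/K

23.8885 kJ/K


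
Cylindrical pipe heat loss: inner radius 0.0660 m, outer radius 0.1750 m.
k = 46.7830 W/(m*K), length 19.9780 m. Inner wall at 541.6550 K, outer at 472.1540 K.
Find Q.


dT = 69.5010 K
ln(ro/ri) = 0.9751
Q = 2*pi*46.7830*19.9780*69.5010 / 0.9751 = 418550.5645 W

418550.5645 W


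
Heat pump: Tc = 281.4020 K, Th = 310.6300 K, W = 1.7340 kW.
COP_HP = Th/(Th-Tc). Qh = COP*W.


COP = 310.6300 / 29.2280 = 10.6278
Qh = 10.6278 * 1.7340 = 18.4286 kW

COP = 10.6278, Qh = 18.4286 kW


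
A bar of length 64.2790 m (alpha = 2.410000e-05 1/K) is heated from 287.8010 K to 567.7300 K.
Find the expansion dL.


dT = 279.9290 K
dL = 2.410000e-05 * 64.2790 * 279.9290 = 0.433645 m
L_final = 64.712645 m

dL = 0.433645 m


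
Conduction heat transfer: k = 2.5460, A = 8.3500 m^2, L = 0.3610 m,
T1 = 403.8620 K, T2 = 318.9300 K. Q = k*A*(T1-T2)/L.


dT = 84.9320 K
Q = 2.5460 * 8.3500 * 84.9320 / 0.3610 = 5001.6008 W

5001.6008 W


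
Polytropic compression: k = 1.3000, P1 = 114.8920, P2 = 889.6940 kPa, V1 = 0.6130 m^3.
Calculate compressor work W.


(k-1)/k = 0.2308
(P2/P1)^exp = 1.6038
W = 4.3333 * 114.8920 * 0.6130 * (1.6038 - 1) = 184.2659 kJ

184.2659 kJ


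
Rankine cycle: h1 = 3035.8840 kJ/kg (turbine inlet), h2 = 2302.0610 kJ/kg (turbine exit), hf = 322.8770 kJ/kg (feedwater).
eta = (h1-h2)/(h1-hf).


W = 733.8230 kJ/kg
Q_in = 2713.0070 kJ/kg
eta = 0.2705 = 27.0483%

eta = 27.0483%


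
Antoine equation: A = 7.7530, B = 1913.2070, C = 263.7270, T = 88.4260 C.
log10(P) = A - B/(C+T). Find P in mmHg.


C+T = 352.1530
B/(C+T) = 5.4329
log10(P) = 7.7530 - 5.4329 = 2.3201
P = 10^2.3201 = 208.9846 mmHg

208.9846 mmHg


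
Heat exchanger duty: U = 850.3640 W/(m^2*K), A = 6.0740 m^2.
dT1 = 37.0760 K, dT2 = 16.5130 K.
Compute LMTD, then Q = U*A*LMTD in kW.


LMTD = 25.4234 K
Q = 850.3640 * 6.0740 * 25.4234 = 131314.6625 W = 131.3147 kW

131.3147 kW


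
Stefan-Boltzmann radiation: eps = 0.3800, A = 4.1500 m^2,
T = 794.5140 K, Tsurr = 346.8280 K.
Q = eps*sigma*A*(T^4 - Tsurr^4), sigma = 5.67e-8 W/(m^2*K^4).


T^4 = 3.9848e+11
Tsurr^4 = 1.4470e+10
Q = 0.3800 * 5.67e-8 * 4.1500 * 3.8401e+11 = 34336.6097 W

34336.6097 W


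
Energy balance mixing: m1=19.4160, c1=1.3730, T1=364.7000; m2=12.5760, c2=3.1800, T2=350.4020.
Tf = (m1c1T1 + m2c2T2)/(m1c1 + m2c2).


num = 23735.3985
den = 66.6498
Tf = 356.1208 K

356.1208 K


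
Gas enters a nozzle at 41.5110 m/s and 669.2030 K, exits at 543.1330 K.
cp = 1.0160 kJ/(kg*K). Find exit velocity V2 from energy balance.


dT = 126.0700 K
2*cp*1000*dT = 256174.2400
V1^2 = 1723.1631
V2 = sqrt(257897.4031) = 507.8360 m/s

507.8360 m/s


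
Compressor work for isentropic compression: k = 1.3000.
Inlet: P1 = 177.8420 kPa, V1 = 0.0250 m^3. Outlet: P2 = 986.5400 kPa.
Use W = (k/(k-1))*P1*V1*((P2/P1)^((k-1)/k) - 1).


(k-1)/k = 0.2308
(P2/P1)^exp = 1.4849
W = 4.3333 * 177.8420 * 0.0250 * (1.4849 - 1) = 9.3431 kJ

9.3431 kJ


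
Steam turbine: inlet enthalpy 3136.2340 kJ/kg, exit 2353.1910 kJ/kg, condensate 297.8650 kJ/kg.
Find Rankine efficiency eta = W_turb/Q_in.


W = 783.0430 kJ/kg
Q_in = 2838.3690 kJ/kg
eta = 0.2759 = 27.5878%

eta = 27.5878%


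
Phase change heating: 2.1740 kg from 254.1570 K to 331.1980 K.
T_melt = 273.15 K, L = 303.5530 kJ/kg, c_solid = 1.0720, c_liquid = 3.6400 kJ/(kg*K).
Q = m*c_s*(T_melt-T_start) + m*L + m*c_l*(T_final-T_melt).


Q1 (sensible, solid) = 2.1740 * 1.0720 * 18.9930 = 44.2637 kJ
Q2 (latent) = 2.1740 * 303.5530 = 659.9242 kJ
Q3 (sensible, liquid) = 2.1740 * 3.6400 * 58.0480 = 459.3547 kJ
Q_total = 1163.5427 kJ

1163.5427 kJ


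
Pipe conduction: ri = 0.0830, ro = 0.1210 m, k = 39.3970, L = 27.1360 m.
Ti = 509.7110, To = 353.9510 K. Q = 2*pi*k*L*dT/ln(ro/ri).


dT = 155.7600 K
ln(ro/ri) = 0.3769
Q = 2*pi*39.3970*27.1360*155.7600 / 0.3769 = 2775627.0669 W

2775627.0669 W


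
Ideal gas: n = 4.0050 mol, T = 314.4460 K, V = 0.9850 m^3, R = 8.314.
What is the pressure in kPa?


P = nRT/V = 4.0050 * 8.314 * 314.4460 / 0.9850
= 10470.2877 / 0.9850 = 10629.7337 Pa = 10.6297 kPa

10.6297 kPa


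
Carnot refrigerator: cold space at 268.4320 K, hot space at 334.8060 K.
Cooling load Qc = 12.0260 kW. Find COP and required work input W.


COP = 268.4320 / 66.3740 = 4.0442
W = 12.0260 / 4.0442 = 2.9736 kW

COP = 4.0442, W = 2.9736 kW


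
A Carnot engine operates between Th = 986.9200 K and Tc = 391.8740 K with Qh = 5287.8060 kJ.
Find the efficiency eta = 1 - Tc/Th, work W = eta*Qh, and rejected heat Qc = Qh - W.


eta = 1 - 391.8740/986.9200 = 0.6029
W = 0.6029 * 5287.8060 = 3188.1893 kJ
Qc = 5287.8060 - 3188.1893 = 2099.6167 kJ

eta = 60.2932%, W = 3188.1893 kJ, Qc = 2099.6167 kJ


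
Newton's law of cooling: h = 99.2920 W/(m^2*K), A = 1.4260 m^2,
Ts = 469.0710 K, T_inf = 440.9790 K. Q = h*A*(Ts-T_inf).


dT = 28.0920 K
Q = 99.2920 * 1.4260 * 28.0920 = 3977.5573 W

3977.5573 W


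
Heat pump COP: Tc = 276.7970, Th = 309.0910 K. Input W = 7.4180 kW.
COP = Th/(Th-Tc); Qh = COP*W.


COP = 309.0910 / 32.2940 = 9.5712
Qh = 9.5712 * 7.4180 = 70.9989 kW

COP = 9.5712, Qh = 70.9989 kW


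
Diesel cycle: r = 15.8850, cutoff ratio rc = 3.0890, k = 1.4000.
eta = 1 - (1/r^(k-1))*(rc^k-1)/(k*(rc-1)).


r^(k-1) = 3.0227
rc^k = 4.8500
eta = 0.5645 = 56.4485%

56.4485%


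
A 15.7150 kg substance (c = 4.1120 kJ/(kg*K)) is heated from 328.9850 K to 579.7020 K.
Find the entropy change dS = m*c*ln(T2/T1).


T2/T1 = 1.7621
ln(T2/T1) = 0.5665
dS = 15.7150 * 4.1120 * 0.5665 = 36.6074 kJ/K

36.6074 kJ/K


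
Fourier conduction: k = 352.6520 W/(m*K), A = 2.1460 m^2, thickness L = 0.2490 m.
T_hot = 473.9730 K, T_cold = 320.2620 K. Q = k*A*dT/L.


dT = 153.7110 K
Q = 352.6520 * 2.1460 * 153.7110 / 0.2490 = 467177.2326 W

467177.2326 W


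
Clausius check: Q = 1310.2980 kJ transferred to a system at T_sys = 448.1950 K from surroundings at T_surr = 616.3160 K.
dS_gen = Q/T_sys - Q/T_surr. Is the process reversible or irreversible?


dS_sys = 1310.2980/448.1950 = 2.9235 kJ/K
dS_surr = -1310.2980/616.3160 = -2.1260 kJ/K
dS_gen = 2.9235 - 2.1260 = 0.7975 kJ/K (irreversible)

dS_gen = 0.7975 kJ/K, irreversible


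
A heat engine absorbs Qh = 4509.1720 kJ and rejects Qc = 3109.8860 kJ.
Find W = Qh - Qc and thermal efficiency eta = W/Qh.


W = 4509.1720 - 3109.8860 = 1399.2860 kJ
eta = 1399.2860 / 4509.1720 = 0.3103 = 31.0320%

W = 1399.2860 kJ, eta = 31.0320%


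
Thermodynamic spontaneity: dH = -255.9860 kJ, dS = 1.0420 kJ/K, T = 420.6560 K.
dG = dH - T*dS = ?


T*dS = 420.6560 * 1.0420 = 438.3236 kJ
dG = -255.9860 - 438.3236 = -694.3096 kJ (spontaneous)

dG = -694.3096 kJ, spontaneous


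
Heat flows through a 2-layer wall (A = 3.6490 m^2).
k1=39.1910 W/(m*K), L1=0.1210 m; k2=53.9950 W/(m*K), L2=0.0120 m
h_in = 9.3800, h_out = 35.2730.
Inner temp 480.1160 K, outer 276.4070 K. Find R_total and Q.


R_conv_in = 1/(9.3800*3.6490) = 0.0292
R_1 = 0.1210/(39.1910*3.6490) = 0.0008
R_2 = 0.0120/(53.9950*3.6490) = 6.0905e-05
R_conv_out = 1/(35.2730*3.6490) = 0.0078
R_total = 0.0379 K/W
Q = 203.7090 / 0.0379 = 5375.9692 W

R_total = 0.0379 K/W, Q = 5375.9692 W


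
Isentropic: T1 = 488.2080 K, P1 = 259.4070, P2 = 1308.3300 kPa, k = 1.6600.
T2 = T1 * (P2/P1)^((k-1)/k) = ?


(k-1)/k = 0.3976
(P2/P1)^exp = 1.9028
T2 = 488.2080 * 1.9028 = 928.9788 K

928.9788 K


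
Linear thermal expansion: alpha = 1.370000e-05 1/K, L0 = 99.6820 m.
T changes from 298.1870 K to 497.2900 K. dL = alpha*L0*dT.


dT = 199.1030 K
dL = 1.370000e-05 * 99.6820 * 199.1030 = 0.271904 m
L_final = 99.953904 m

dL = 0.271904 m


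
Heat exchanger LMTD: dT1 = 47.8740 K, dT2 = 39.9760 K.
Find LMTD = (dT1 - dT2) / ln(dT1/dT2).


dT1/dT2 = 1.1976
ln(dT1/dT2) = 0.1803
LMTD = 7.8980 / 0.1803 = 43.8064 K

43.8064 K


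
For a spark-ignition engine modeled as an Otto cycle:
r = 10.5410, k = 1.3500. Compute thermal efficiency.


r^(k-1) = 2.2804
eta = 1 - 1/2.2804 = 0.5615 = 56.1478%

56.1478%


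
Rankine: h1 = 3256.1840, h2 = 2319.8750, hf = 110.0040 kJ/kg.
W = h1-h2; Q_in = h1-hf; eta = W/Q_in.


W = 936.3090 kJ/kg
Q_in = 3146.1800 kJ/kg
eta = 0.2976 = 29.7602%

eta = 29.7602%


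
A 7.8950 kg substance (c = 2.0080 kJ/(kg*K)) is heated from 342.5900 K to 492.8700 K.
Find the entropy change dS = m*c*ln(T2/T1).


T2/T1 = 1.4387
ln(T2/T1) = 0.3637
dS = 7.8950 * 2.0080 * 0.3637 = 5.7660 kJ/K

5.7660 kJ/K


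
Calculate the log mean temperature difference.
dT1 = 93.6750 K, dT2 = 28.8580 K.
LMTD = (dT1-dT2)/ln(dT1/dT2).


dT1/dT2 = 3.2461
ln(dT1/dT2) = 1.1774
LMTD = 64.8170 / 1.1774 = 55.0489 K

55.0489 K


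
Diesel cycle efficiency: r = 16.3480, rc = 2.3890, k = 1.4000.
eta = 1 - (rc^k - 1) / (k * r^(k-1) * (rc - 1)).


r^(k-1) = 3.0576
rc^k = 3.3846
eta = 0.5990 = 59.8955%

59.8955%


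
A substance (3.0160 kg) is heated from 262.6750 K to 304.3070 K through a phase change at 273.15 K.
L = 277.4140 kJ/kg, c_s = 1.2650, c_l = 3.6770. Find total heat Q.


Q1 (sensible, solid) = 3.0160 * 1.2650 * 10.4750 = 39.9646 kJ
Q2 (latent) = 3.0160 * 277.4140 = 836.6806 kJ
Q3 (sensible, liquid) = 3.0160 * 3.6770 * 31.1570 = 345.5259 kJ
Q_total = 1222.1712 kJ

1222.1712 kJ


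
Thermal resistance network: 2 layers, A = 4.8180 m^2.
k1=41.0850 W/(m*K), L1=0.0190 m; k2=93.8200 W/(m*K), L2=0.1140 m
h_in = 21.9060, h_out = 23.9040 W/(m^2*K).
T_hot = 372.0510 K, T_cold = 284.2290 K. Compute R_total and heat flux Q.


R_conv_in = 1/(21.9060*4.8180) = 0.0095
R_1 = 0.0190/(41.0850*4.8180) = 9.5985e-05
R_2 = 0.1140/(93.8200*4.8180) = 0.0003
R_conv_out = 1/(23.9040*4.8180) = 0.0087
R_total = 0.0185 K/W
Q = 87.8220 / 0.0185 = 4745.6366 W

R_total = 0.0185 K/W, Q = 4745.6366 W


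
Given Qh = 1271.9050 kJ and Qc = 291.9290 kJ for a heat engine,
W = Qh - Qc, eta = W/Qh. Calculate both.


W = 1271.9050 - 291.9290 = 979.9760 kJ
eta = 979.9760 / 1271.9050 = 0.7705 = 77.0479%

W = 979.9760 kJ, eta = 77.0479%


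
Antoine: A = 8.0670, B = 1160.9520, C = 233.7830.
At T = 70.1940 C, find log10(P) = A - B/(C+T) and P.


C+T = 303.9770
B/(C+T) = 3.8192
log10(P) = 8.0670 - 3.8192 = 4.2478
P = 10^4.2478 = 17692.5322 mmHg

17692.5322 mmHg


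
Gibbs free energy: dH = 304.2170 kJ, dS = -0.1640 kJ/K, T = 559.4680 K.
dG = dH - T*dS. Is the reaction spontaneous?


T*dS = 559.4680 * -0.1640 = -91.7528 kJ
dG = 304.2170 + 91.7528 = 395.9698 kJ (non-spontaneous)

dG = 395.9698 kJ, non-spontaneous


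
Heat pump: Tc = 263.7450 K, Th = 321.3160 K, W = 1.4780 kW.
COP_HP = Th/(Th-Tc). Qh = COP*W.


COP = 321.3160 / 57.5710 = 5.5812
Qh = 5.5812 * 1.4780 = 8.2490 kW

COP = 5.5812, Qh = 8.2490 kW


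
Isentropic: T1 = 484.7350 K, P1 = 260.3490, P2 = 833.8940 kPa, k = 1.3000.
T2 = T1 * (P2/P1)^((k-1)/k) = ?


(k-1)/k = 0.2308
(P2/P1)^exp = 1.3082
T2 = 484.7350 * 1.3082 = 634.1192 K

634.1192 K


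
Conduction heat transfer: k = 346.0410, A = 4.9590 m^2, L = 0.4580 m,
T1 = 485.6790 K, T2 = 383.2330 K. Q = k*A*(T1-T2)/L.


dT = 102.4460 K
Q = 346.0410 * 4.9590 * 102.4460 / 0.4580 = 383840.8521 W

383840.8521 W


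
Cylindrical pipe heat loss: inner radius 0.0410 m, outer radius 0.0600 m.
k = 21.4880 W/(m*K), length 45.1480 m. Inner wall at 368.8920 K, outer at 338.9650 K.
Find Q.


dT = 29.9270 K
ln(ro/ri) = 0.3808
Q = 2*pi*21.4880*45.1480*29.9270 / 0.3808 = 479084.3601 W

479084.3601 W


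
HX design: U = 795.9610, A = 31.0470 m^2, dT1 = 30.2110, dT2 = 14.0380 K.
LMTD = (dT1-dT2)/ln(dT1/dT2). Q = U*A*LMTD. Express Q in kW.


LMTD = 21.1015 K
Q = 795.9610 * 31.0470 * 21.1015 = 521464.6808 W = 521.4647 kW

521.4647 kW


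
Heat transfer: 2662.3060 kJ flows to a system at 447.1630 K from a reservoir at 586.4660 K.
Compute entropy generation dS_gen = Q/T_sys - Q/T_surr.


dS_sys = 2662.3060/447.1630 = 5.9538 kJ/K
dS_surr = -2662.3060/586.4660 = -4.5396 kJ/K
dS_gen = 5.9538 - 4.5396 = 1.4142 kJ/K (irreversible)

dS_gen = 1.4142 kJ/K, irreversible


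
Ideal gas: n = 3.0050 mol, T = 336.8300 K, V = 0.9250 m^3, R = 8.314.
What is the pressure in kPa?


P = nRT/V = 3.0050 * 8.314 * 336.8300 / 0.9250
= 8415.2159 / 0.9250 = 9097.5307 Pa = 9.0975 kPa

9.0975 kPa


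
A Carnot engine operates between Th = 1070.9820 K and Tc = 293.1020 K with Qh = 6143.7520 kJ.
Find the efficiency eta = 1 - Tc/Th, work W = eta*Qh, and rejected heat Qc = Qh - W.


eta = 1 - 293.1020/1070.9820 = 0.7263
W = 0.7263 * 6143.7520 = 4462.3549 kJ
Qc = 6143.7520 - 4462.3549 = 1681.3971 kJ

eta = 72.6324%, W = 4462.3549 kJ, Qc = 1681.3971 kJ


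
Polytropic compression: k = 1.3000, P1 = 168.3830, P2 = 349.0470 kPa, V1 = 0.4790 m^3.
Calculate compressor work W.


(k-1)/k = 0.2308
(P2/P1)^exp = 1.1832
W = 4.3333 * 168.3830 * 0.4790 * (1.1832 - 1) = 64.0297 kJ

64.0297 kJ


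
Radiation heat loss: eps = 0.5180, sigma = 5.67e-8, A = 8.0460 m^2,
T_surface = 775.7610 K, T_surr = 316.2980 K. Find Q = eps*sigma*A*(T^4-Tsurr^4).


T^4 = 3.6217e+11
Tsurr^4 = 1.0009e+10
Q = 0.5180 * 5.67e-8 * 8.0460 * 3.5216e+11 = 83221.1133 W

83221.1133 W


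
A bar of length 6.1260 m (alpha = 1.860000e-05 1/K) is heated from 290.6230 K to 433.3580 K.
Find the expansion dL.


dT = 142.7350 K
dL = 1.860000e-05 * 6.1260 * 142.7350 = 0.016264 m
L_final = 6.142264 m

dL = 0.016264 m


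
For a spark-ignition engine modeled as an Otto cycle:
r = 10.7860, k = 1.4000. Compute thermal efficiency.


r^(k-1) = 2.5891
eta = 1 - 1/2.5891 = 0.6138 = 61.3761%

61.3761%


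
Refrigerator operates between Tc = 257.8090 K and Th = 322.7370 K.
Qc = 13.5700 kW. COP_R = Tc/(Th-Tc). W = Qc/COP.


COP = 257.8090 / 64.9280 = 3.9707
W = 13.5700 / 3.9707 = 3.4175 kW

COP = 3.9707, W = 3.4175 kW


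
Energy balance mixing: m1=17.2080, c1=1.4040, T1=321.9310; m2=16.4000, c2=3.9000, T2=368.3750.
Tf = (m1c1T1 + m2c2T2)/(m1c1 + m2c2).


num = 31339.1283
den = 88.1200
Tf = 355.6414 K

355.6414 K


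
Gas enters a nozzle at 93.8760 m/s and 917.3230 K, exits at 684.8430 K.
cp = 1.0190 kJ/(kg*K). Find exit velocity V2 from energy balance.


dT = 232.4800 K
2*cp*1000*dT = 473794.2400
V1^2 = 8812.7034
V2 = sqrt(482606.9434) = 694.6992 m/s

694.6992 m/s


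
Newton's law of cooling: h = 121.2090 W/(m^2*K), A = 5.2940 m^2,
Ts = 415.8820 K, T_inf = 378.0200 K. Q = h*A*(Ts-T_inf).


dT = 37.8620 K
Q = 121.2090 * 5.2940 * 37.8620 = 24295.3050 W

24295.3050 W


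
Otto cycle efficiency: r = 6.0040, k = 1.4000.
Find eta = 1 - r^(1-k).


r^(k-1) = 2.0482
eta = 1 - 1/2.0482 = 0.5118 = 51.1771%

51.1771%


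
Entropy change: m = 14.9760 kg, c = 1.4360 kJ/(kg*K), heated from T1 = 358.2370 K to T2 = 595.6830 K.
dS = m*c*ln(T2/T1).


T2/T1 = 1.6628
ln(T2/T1) = 0.5085
dS = 14.9760 * 1.4360 * 0.5085 = 10.9359 kJ/K

10.9359 kJ/K


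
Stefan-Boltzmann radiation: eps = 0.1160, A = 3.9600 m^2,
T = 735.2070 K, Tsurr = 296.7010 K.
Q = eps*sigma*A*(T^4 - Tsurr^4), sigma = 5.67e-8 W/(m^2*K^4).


T^4 = 2.9217e+11
Tsurr^4 = 7.7495e+09
Q = 0.1160 * 5.67e-8 * 3.9600 * 2.8442e+11 = 7407.9844 W

7407.9844 W


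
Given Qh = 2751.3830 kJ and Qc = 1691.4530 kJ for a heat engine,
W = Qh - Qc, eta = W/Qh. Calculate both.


W = 2751.3830 - 1691.4530 = 1059.9300 kJ
eta = 1059.9300 / 2751.3830 = 0.3852 = 38.5235%

W = 1059.9300 kJ, eta = 38.5235%


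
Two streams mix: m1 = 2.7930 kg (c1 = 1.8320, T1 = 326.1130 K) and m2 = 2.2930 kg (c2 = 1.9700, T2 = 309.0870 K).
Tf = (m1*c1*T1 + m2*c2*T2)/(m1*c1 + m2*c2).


num = 3064.8581
den = 9.6340
Tf = 318.1298 K

318.1298 K


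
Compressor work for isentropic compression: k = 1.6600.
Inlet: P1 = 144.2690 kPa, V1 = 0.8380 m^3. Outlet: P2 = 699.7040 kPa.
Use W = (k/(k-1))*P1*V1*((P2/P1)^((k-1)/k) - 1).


(k-1)/k = 0.3976
(P2/P1)^exp = 1.8735
W = 2.5152 * 144.2690 * 0.8380 * (1.8735 - 1) = 265.5973 kJ

265.5973 kJ


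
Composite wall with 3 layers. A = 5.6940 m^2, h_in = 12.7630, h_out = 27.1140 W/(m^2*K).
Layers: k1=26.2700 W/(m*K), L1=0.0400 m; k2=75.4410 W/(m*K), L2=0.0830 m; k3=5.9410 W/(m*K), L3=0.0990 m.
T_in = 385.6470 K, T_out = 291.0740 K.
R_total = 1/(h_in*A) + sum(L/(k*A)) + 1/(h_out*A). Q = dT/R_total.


R_conv_in = 1/(12.7630*5.6940) = 0.0138
R_1 = 0.0400/(26.2700*5.6940) = 0.0003
R_2 = 0.0830/(75.4410*5.6940) = 0.0002
R_3 = 0.0990/(5.9410*5.6940) = 0.0029
R_conv_out = 1/(27.1140*5.6940) = 0.0065
R_total = 0.0236 K/W
Q = 94.5730 / 0.0236 = 4003.1269 W

R_total = 0.0236 K/W, Q = 4003.1269 W


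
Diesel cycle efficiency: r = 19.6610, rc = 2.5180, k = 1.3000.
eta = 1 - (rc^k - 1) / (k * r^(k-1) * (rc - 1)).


r^(k-1) = 2.4439
rc^k = 3.3218
eta = 0.5186 = 51.8577%

51.8577%


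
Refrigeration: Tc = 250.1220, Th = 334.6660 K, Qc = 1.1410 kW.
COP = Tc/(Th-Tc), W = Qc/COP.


COP = 250.1220 / 84.5440 = 2.9585
W = 1.1410 / 2.9585 = 0.3857 kW

COP = 2.9585, W = 0.3857 kW


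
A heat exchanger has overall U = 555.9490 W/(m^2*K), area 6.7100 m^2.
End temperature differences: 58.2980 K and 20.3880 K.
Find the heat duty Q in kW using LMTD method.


LMTD = 36.0834 K
Q = 555.9490 * 6.7100 * 36.0834 = 134606.1983 W = 134.6062 kW

134.6062 kW


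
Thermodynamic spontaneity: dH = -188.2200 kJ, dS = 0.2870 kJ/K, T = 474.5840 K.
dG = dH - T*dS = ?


T*dS = 474.5840 * 0.2870 = 136.2056 kJ
dG = -188.2200 - 136.2056 = -324.4256 kJ (spontaneous)

dG = -324.4256 kJ, spontaneous


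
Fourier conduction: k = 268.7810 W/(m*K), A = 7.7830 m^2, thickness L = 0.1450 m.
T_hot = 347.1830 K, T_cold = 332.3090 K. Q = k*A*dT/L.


dT = 14.8740 K
Q = 268.7810 * 7.7830 * 14.8740 / 0.1450 = 214587.9697 W

214587.9697 W


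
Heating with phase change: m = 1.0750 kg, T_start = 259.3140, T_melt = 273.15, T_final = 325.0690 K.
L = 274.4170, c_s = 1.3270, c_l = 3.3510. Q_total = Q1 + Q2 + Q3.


Q1 (sensible, solid) = 1.0750 * 1.3270 * 13.8360 = 19.7374 kJ
Q2 (latent) = 1.0750 * 274.4170 = 294.9983 kJ
Q3 (sensible, liquid) = 1.0750 * 3.3510 * 51.9190 = 187.0291 kJ
Q_total = 501.7648 kJ

501.7648 kJ


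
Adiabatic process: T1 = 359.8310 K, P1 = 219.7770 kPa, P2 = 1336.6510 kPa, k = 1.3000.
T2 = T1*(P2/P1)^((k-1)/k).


(k-1)/k = 0.2308
(P2/P1)^exp = 1.5168
T2 = 359.8310 * 1.5168 = 545.7955 K

545.7955 K


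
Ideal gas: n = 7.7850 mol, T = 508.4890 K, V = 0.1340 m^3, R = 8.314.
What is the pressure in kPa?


P = nRT/V = 7.7850 * 8.314 * 508.4890 / 0.1340
= 32911.6912 / 0.1340 = 245609.6358 Pa = 245.6096 kPa

245.6096 kPa


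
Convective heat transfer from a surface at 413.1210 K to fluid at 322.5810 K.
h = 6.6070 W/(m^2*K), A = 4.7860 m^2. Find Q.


dT = 90.5400 K
Q = 6.6070 * 4.7860 * 90.5400 = 2862.9746 W

2862.9746 W


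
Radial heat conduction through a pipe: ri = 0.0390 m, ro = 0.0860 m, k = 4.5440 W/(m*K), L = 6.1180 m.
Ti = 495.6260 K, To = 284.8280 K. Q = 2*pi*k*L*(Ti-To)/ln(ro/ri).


dT = 210.7980 K
ln(ro/ri) = 0.7908
Q = 2*pi*4.5440*6.1180*210.7980 / 0.7908 = 46562.4013 W

46562.4013 W


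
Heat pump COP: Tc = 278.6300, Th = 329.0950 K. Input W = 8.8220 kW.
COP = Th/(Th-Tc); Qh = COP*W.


COP = 329.0950 / 50.4650 = 6.5213
Qh = 6.5213 * 8.8220 = 57.5305 kW

COP = 6.5213, Qh = 57.5305 kW


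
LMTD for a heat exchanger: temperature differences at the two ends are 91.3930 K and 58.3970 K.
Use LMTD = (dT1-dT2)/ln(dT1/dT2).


dT1/dT2 = 1.5650
ln(dT1/dT2) = 0.4479
LMTD = 32.9960 / 0.4479 = 73.6675 K

73.6675 K


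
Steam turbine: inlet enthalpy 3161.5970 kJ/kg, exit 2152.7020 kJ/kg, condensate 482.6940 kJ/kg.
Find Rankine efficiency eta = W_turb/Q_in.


W = 1008.8950 kJ/kg
Q_in = 2678.9030 kJ/kg
eta = 0.3766 = 37.6608%

eta = 37.6608%


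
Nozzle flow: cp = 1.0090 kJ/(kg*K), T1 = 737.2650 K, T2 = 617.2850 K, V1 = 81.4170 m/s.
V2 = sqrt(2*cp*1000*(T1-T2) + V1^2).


dT = 119.9800 K
2*cp*1000*dT = 242119.6400
V1^2 = 6628.7279
V2 = sqrt(248748.3679) = 498.7468 m/s

498.7468 m/s


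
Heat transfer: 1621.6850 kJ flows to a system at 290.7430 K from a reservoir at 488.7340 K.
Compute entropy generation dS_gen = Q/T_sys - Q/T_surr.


dS_sys = 1621.6850/290.7430 = 5.5777 kJ/K
dS_surr = -1621.6850/488.7340 = -3.3181 kJ/K
dS_gen = 5.5777 - 3.3181 = 2.2596 kJ/K (irreversible)

dS_gen = 2.2596 kJ/K, irreversible


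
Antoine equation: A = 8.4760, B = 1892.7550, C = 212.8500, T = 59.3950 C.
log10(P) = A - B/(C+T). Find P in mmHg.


C+T = 272.2450
B/(C+T) = 6.9524
log10(P) = 8.4760 - 6.9524 = 1.5236
P = 10^1.5236 = 33.3891 mmHg

33.3891 mmHg


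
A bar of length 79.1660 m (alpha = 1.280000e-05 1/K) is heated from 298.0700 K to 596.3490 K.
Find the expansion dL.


dT = 298.2790 K
dL = 1.280000e-05 * 79.1660 * 298.2790 = 0.302254 m
L_final = 79.468254 m

dL = 0.302254 m


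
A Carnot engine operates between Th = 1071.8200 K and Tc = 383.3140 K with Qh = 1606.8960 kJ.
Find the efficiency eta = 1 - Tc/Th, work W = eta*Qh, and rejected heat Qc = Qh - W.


eta = 1 - 383.3140/1071.8200 = 0.6424
W = 0.6424 * 1606.8960 = 1032.2233 kJ
Qc = 1606.8960 - 1032.2233 = 574.6727 kJ

eta = 64.2371%, W = 1032.2233 kJ, Qc = 574.6727 kJ


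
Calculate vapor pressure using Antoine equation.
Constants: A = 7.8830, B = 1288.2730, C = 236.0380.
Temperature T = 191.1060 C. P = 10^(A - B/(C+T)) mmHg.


C+T = 427.1440
B/(C+T) = 3.0160
log10(P) = 7.8830 - 3.0160 = 4.8670
P = 10^4.8670 = 73618.0524 mmHg

73618.0524 mmHg


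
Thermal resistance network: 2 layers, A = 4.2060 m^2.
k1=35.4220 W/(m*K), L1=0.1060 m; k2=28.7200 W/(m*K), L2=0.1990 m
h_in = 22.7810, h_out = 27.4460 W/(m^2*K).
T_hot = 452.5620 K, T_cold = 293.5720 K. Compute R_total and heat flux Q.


R_conv_in = 1/(22.7810*4.2060) = 0.0104
R_1 = 0.1060/(35.4220*4.2060) = 0.0007
R_2 = 0.1990/(28.7200*4.2060) = 0.0016
R_conv_out = 1/(27.4460*4.2060) = 0.0087
R_total = 0.0215 K/W
Q = 158.9900 / 0.0215 = 7409.3149 W

R_total = 0.0215 K/W, Q = 7409.3149 W


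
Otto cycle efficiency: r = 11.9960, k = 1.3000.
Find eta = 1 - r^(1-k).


r^(k-1) = 2.1072
eta = 1 - 1/2.1072 = 0.5254 = 52.5442%

52.5442%


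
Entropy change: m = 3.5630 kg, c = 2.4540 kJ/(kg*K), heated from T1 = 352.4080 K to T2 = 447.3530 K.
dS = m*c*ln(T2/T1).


T2/T1 = 1.2694
ln(T2/T1) = 0.2386
dS = 3.5630 * 2.4540 * 0.2386 = 2.0859 kJ/K

2.0859 kJ/K


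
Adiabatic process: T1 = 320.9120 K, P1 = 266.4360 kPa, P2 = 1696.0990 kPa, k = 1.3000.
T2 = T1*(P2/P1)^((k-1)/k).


(k-1)/k = 0.2308
(P2/P1)^exp = 1.5329
T2 = 320.9120 * 1.5329 = 491.9169 K

491.9169 K


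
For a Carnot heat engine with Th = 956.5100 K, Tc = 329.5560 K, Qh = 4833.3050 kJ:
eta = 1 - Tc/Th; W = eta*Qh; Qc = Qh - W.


eta = 1 - 329.5560/956.5100 = 0.6555
W = 0.6555 * 4833.3050 = 3168.0379 kJ
Qc = 4833.3050 - 3168.0379 = 1665.2671 kJ

eta = 65.5460%, W = 3168.0379 kJ, Qc = 1665.2671 kJ


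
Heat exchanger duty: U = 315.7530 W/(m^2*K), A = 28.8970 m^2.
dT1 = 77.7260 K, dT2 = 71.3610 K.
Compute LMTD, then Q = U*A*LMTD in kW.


LMTD = 74.4982 K
Q = 315.7530 * 28.8970 * 74.4982 = 679744.8890 W = 679.7449 kW

679.7449 kW


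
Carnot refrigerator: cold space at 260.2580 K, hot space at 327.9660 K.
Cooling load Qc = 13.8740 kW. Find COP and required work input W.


COP = 260.2580 / 67.7080 = 3.8438
W = 13.8740 / 3.8438 = 3.6094 kW

COP = 3.8438, W = 3.6094 kW


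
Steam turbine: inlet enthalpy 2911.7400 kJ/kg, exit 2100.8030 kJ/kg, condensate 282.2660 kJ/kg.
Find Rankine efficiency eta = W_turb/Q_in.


W = 810.9370 kJ/kg
Q_in = 2629.4740 kJ/kg
eta = 0.3084 = 30.8403%

eta = 30.8403%


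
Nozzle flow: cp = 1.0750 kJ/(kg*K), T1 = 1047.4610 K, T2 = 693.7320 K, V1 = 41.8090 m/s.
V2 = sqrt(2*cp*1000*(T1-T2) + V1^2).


dT = 353.7290 K
2*cp*1000*dT = 760517.3500
V1^2 = 1747.9925
V2 = sqrt(762265.3425) = 873.0781 m/s

873.0781 m/s


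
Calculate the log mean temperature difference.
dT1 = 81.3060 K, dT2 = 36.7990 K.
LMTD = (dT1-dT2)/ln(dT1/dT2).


dT1/dT2 = 2.2095
ln(dT1/dT2) = 0.7927
LMTD = 44.5070 / 0.7927 = 56.1426 K

56.1426 K


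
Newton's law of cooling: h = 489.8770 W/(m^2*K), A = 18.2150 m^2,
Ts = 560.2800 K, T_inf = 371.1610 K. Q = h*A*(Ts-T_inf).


dT = 189.1190 K
Q = 489.8770 * 18.2150 * 189.1190 = 1687529.5559 W

1687529.5559 W


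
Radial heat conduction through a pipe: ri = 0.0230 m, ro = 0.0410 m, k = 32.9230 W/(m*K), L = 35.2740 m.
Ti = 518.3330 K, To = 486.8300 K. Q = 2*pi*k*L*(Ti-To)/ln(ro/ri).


dT = 31.5030 K
ln(ro/ri) = 0.5781
Q = 2*pi*32.9230*35.2740*31.5030 / 0.5781 = 397648.6978 W

397648.6978 W


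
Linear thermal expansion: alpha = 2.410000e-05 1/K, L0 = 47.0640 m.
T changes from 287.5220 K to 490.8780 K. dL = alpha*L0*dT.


dT = 203.3560 K
dL = 2.410000e-05 * 47.0640 * 203.3560 = 0.230655 m
L_final = 47.294655 m

dL = 0.230655 m


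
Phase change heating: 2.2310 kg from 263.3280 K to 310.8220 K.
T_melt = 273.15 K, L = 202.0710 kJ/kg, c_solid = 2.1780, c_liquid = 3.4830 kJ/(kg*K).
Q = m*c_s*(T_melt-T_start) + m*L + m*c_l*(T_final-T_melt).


Q1 (sensible, solid) = 2.2310 * 2.1780 * 9.8220 = 47.7263 kJ
Q2 (latent) = 2.2310 * 202.0710 = 450.8204 kJ
Q3 (sensible, liquid) = 2.2310 * 3.4830 * 37.6720 = 292.7330 kJ
Q_total = 791.2797 kJ

791.2797 kJ


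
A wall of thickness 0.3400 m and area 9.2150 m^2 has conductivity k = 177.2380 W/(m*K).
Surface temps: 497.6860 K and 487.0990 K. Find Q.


dT = 10.5870 K
Q = 177.2380 * 9.2150 * 10.5870 / 0.3400 = 50856.4658 W

50856.4658 W


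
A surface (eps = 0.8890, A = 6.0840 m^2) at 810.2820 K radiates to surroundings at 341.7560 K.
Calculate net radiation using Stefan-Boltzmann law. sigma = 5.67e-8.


T^4 = 4.3107e+11
Tsurr^4 = 1.3642e+10
Q = 0.8890 * 5.67e-8 * 6.0840 * 4.1743e+11 = 128012.6561 W

128012.6561 W


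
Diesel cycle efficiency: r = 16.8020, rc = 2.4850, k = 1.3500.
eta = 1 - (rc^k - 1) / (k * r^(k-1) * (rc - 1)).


r^(k-1) = 2.6846
rc^k = 3.4174
eta = 0.5508 = 55.0836%

55.0836%


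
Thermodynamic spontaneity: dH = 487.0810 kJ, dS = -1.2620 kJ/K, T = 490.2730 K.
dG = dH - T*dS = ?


T*dS = 490.2730 * -1.2620 = -618.7245 kJ
dG = 487.0810 + 618.7245 = 1105.8055 kJ (non-spontaneous)

dG = 1105.8055 kJ, non-spontaneous


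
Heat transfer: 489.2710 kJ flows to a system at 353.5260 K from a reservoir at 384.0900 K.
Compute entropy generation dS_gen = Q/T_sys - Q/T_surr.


dS_sys = 489.2710/353.5260 = 1.3840 kJ/K
dS_surr = -489.2710/384.0900 = -1.2738 kJ/K
dS_gen = 1.3840 - 1.2738 = 0.1101 kJ/K (irreversible)

dS_gen = 0.1101 kJ/K, irreversible


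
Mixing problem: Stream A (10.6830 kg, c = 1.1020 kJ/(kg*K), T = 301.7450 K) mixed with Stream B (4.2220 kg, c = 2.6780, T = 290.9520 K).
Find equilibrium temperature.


num = 6841.9965
den = 23.0792
Tf = 296.4575 K

296.4575 K


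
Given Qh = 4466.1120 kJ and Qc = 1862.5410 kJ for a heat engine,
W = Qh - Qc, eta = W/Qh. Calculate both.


W = 4466.1120 - 1862.5410 = 2603.5710 kJ
eta = 2603.5710 / 4466.1120 = 0.5830 = 58.2961%

W = 2603.5710 kJ, eta = 58.2961%


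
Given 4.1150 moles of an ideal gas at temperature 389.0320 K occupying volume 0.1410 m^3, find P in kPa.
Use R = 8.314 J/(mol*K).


P = nRT/V = 4.1150 * 8.314 * 389.0320 / 0.1410
= 13309.6056 / 0.1410 = 94394.3658 Pa = 94.3944 kPa

94.3944 kPa


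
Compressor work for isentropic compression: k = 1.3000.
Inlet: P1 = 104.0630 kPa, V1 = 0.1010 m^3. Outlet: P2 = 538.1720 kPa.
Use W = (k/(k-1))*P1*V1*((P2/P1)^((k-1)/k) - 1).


(k-1)/k = 0.2308
(P2/P1)^exp = 1.4611
W = 4.3333 * 104.0630 * 0.1010 * (1.4611 - 1) = 21.0012 kJ

21.0012 kJ


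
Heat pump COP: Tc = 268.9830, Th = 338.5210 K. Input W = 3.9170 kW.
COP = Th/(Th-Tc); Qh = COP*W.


COP = 338.5210 / 69.5380 = 4.8681
Qh = 4.8681 * 3.9170 = 19.0685 kW

COP = 4.8681, Qh = 19.0685 kW


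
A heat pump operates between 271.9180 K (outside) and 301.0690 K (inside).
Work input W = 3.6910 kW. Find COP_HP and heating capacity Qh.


COP = 301.0690 / 29.1510 = 10.3279
Qh = 10.3279 * 3.6910 = 38.1203 kW

COP = 10.3279, Qh = 38.1203 kW


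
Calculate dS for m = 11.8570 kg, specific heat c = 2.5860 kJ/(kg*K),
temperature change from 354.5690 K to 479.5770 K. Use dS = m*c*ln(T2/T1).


T2/T1 = 1.3526
ln(T2/T1) = 0.3020
dS = 11.8570 * 2.5860 * 0.3020 = 9.2600 kJ/K

9.2600 kJ/K


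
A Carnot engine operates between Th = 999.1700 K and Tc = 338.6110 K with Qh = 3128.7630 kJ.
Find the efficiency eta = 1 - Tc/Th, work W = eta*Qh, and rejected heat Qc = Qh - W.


eta = 1 - 338.6110/999.1700 = 0.6611
W = 0.6611 * 3128.7630 = 2068.4494 kJ
Qc = 3128.7630 - 2068.4494 = 1060.3136 kJ

eta = 66.1108%, W = 2068.4494 kJ, Qc = 1060.3136 kJ


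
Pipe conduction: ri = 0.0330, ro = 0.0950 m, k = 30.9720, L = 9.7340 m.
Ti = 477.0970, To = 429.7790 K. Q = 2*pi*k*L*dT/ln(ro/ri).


dT = 47.3180 K
ln(ro/ri) = 1.0574
Q = 2*pi*30.9720*9.7340*47.3180 / 1.0574 = 84769.5996 W

84769.5996 W


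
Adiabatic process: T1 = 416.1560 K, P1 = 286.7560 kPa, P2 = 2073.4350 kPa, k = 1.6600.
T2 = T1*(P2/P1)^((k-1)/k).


(k-1)/k = 0.3976
(P2/P1)^exp = 2.1958
T2 = 416.1560 * 2.1958 = 913.8123 K

913.8123 K


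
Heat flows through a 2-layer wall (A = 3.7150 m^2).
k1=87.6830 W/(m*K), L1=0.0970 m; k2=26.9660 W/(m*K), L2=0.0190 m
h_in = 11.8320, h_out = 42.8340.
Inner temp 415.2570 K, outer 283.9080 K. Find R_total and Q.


R_conv_in = 1/(11.8320*3.7150) = 0.0228
R_1 = 0.0970/(87.6830*3.7150) = 0.0003
R_2 = 0.0190/(26.9660*3.7150) = 0.0002
R_conv_out = 1/(42.8340*3.7150) = 0.0063
R_total = 0.0295 K/W
Q = 131.3490 / 0.0295 = 4449.2260 W

R_total = 0.0295 K/W, Q = 4449.2260 W


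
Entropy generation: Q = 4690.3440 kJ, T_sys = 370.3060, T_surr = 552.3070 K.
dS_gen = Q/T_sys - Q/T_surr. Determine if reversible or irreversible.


dS_sys = 4690.3440/370.3060 = 12.6661 kJ/K
dS_surr = -4690.3440/552.3070 = -8.4923 kJ/K
dS_gen = 12.6661 - 8.4923 = 4.1739 kJ/K (irreversible)

dS_gen = 4.1739 kJ/K, irreversible


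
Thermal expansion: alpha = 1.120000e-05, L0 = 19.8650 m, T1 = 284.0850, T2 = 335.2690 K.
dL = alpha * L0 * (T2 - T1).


dT = 51.1840 K
dL = 1.120000e-05 * 19.8650 * 51.1840 = 0.011388 m
L_final = 19.876388 m

dL = 0.011388 m
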